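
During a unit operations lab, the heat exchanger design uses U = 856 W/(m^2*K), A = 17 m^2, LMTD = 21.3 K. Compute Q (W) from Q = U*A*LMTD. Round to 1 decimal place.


Q = U * A * LMTD
Q = 856 * 17 * 21.3
Q = 309957.6 W


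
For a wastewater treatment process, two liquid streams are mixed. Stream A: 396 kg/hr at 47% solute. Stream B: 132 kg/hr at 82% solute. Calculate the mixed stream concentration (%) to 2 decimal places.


Mass balance on solute: F1*x1 + F2*x2 = F3*x3
F3 = F1 + F2 = 396 + 132 = 528 kg/hr
x3 = (F1*x1 + F2*x2)/F3
x3 = (396*0.47 + 132*0.82) / 528
x3 = 55.75%


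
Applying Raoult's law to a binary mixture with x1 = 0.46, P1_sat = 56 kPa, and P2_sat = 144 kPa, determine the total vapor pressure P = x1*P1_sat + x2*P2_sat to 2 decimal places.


P = x1*P1_sat + x2*P2_sat
x2 = 1 - x1 = 1 - 0.46 = 0.54
P = 0.46*56 + 0.54*144
P = 25.76 + 77.76
P = 103.52 kPa


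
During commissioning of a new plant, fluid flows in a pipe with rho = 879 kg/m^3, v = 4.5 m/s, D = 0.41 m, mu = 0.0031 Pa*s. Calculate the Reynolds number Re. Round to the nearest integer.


Re = rho * v * D / mu
Re = 879 * 4.5 * 0.41 / 0.0031
Re = 1621.755 / 0.0031
Re = 523147


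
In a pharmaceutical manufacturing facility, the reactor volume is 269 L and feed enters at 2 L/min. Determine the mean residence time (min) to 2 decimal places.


tau = V / v0
tau = 269 / 2
tau = 134.50 min


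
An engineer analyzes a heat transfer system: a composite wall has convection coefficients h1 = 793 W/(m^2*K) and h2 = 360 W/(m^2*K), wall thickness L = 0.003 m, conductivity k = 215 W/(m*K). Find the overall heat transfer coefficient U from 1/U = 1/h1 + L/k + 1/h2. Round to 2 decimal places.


1/U = 1/h1 + L/k + 1/h2
1/U = 1/793 + 0.003/215 + 1/360
1/U = 0.001261034 + 1.39535e-05 + 0.0027777778
1/U = 0.0040527653
U = 246.75 W/(m^2*K)


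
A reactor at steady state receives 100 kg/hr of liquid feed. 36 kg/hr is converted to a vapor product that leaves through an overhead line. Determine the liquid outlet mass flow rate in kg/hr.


Steady-state mass balance on the main outlet: F_out = F_in - F_removed
F_out = 100 - 36
F_out = 64 kg/hr


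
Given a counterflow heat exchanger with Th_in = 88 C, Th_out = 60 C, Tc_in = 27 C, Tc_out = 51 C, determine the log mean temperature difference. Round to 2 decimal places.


dT1 = Th_in - Tc_out = 88 - 51 = 37
dT2 = Th_out - Tc_in = 60 - 27 = 33
LMTD = (dT1 - dT2) / ln(dT1/dT2)
LMTD = (37 - 33) / ln(37/33)
LMTD = 34.96 K


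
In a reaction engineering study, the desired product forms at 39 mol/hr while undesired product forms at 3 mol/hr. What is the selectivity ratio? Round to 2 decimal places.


S = desired product rate / undesired product rate
S = 39 / 3
S = 13.00


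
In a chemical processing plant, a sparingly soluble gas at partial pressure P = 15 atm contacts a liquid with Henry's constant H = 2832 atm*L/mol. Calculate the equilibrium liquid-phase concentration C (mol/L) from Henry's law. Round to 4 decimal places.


C = P / H
C = 15 / 2832
C = 0.0053 mol/L


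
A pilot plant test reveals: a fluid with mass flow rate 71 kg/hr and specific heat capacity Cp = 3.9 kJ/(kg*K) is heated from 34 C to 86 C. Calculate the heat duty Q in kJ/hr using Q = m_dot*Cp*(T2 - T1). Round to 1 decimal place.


Q = m_dot * Cp * (T2 - T1)
Q = 71 * 3.9 * (86 - 34)
Q = 71 * 3.9 * 52
Q = 14398.8 kJ/hr


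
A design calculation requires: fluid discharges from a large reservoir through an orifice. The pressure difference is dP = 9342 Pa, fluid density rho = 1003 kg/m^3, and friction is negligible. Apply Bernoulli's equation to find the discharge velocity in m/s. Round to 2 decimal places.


v = sqrt(2*dP/rho)
v = sqrt(2*9342/1003)
v = sqrt(18.628116)
v = 4.32 m/s


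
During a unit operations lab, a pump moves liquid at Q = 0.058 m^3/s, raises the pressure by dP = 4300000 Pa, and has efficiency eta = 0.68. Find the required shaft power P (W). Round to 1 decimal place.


P = Q * dP / eta
P = 0.058 * 4300000 / 0.68
P = 249400.0 / 0.68
P = 366764.7 W


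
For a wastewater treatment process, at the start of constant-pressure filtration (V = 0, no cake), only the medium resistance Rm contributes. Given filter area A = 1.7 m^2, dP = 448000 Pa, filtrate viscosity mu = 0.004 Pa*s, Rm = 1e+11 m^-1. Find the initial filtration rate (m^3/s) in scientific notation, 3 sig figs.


rate = A * dP / (mu * Rm)
rate = 1.7 * 448000 / (0.004 * 1e+11)
rate = 761600.0 / 4.000e+08
rate = 1.90e-03 m^3/s


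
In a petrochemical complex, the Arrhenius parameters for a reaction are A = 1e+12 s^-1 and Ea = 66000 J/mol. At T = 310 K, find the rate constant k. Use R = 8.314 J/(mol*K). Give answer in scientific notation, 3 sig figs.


k = A * exp(-Ea/(R*T))
k = 1e+12 * exp(-66000 / (8.314 * 310))
k = 1e+12 * exp(-25.607797)
k = 7.56e+00


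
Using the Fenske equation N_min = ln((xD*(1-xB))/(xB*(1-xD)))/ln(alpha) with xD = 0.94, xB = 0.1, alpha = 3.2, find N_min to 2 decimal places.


N_min = ln((xD*(1-xB))/(xB*(1-xD))) / ln(alpha)
Numerator inside ln: 0.846 / 0.006 = 141.0
ln(141.0) = 4.94876
ln(alpha) = ln(3.2) = 1.163151
N_min = 4.94876 / 1.163151 = 4.25


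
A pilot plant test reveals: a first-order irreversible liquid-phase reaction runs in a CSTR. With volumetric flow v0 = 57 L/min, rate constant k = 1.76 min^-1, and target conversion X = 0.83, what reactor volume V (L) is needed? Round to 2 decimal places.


V = v0 * X / (k * (1 - X))
V = 57 * 0.83 / (1.76 * (1 - 0.83))
V = 47.31 / (1.76 * 0.17)
V = 47.31 / 0.2992
V = 158.12 L


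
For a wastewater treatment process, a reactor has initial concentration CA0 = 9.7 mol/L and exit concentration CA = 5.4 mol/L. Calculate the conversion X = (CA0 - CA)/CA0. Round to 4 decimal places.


X = (CA0 - CA) / CA0
X = (9.7 - 5.4) / 9.7
X = 4.3 / 9.7
X = 0.4433


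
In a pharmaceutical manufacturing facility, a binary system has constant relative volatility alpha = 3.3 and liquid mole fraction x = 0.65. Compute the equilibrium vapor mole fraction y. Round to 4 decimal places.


y = alpha*x / (1 + (alpha-1)*x)
y = 3.3*0.65 / (1 + (3.3-1)*0.65)
y = 2.145 / (1 + 1.495)
y = 2.145 / 2.495
y = 0.8597


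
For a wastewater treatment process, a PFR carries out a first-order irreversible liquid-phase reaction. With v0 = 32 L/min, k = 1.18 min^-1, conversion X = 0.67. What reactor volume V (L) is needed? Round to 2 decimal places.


V = (v0/k) * ln(1/(1-X))
V = (32/1.18) * ln(1/(1-0.67))
V = 27.118644 * ln(3.030303)
V = 27.118644 * 1.108663
V = 30.07 L


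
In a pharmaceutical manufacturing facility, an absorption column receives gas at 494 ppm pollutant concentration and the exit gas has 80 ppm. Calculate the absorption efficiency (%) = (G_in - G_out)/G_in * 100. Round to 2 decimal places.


Efficiency = (G_in - G_out) / G_in * 100%
Efficiency = (494 - 80) / 494 * 100
Efficiency = 414 / 494 * 100
Efficiency = 83.81%


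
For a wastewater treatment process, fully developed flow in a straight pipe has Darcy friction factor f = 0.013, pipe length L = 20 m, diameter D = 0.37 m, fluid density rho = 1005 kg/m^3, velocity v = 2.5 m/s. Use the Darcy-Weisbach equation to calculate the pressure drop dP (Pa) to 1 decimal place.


dP = f * (L/D) * (rho*v^2/2)
dP = 0.013 * (20/0.37) * (1005*2.5^2/2)
L/D = 54.05405405
rho*v^2/2 = 1005*6.25/2 = 3140.625
dP = 0.013 * 54.05405405 * 3140.625
dP = 2206.9 Pa


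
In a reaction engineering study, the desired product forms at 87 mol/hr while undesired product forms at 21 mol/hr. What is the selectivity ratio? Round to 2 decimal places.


S = desired product rate / undesired product rate
S = 87 / 21
S = 4.14


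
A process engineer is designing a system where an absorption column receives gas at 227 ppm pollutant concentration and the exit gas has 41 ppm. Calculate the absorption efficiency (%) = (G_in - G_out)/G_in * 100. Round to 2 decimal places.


Efficiency = (G_in - G_out) / G_in * 100%
Efficiency = (227 - 41) / 227 * 100
Efficiency = 186 / 227 * 100
Efficiency = 81.94%


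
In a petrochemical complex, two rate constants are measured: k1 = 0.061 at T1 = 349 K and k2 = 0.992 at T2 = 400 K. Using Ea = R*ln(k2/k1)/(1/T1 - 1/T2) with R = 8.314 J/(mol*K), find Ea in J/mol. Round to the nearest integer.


Ea = R * ln(k2/k1) / (1/T1 - 1/T2)
ln(k2/k1) = ln(0.992/0.061) = 2.7888492
1/T1 - 1/T2 = 1/349 - 1/400 = 0.000365329513
Ea = 8.314 * 2.7888492 / 0.000365329513
Ea = 63467 J/mol


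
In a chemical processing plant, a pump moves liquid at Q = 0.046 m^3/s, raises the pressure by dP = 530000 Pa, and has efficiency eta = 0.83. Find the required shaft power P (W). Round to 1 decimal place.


P = Q * dP / eta
P = 0.046 * 530000 / 0.83
P = 24380.0 / 0.83
P = 29373.5 W


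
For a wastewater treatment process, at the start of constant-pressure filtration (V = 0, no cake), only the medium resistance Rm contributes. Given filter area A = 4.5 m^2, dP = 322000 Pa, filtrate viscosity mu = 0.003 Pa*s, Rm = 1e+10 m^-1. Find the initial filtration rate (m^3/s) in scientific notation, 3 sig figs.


rate = A * dP / (mu * Rm)
rate = 4.5 * 322000 / (0.003 * 1e+10)
rate = 1449000.0 / 3.000e+07
rate = 4.83e-02 m^3/s


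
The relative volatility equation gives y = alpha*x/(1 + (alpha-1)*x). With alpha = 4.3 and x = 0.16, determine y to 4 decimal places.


y = alpha*x / (1 + (alpha-1)*x)
y = 4.3*0.16 / (1 + (4.3-1)*0.16)
y = 0.688 / (1 + 0.528)
y = 0.688 / 1.528
y = 0.4503


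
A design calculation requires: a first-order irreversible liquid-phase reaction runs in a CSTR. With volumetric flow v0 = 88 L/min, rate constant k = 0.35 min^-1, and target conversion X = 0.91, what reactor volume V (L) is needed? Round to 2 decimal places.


V = v0 * X / (k * (1 - X))
V = 88 * 0.91 / (0.35 * (1 - 0.91))
V = 80.08 / (0.35 * 0.09)
V = 80.08 / 0.0315
V = 2542.22 L


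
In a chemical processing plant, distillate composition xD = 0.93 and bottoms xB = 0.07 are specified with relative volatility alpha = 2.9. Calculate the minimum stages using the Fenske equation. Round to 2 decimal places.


N_min = ln((xD*(1-xB))/(xB*(1-xD))) / ln(alpha)
Numerator inside ln: 0.8649 / 0.0049 = 176.510204
ln(176.510204) = 5.173379
ln(alpha) = ln(2.9) = 1.064711
N_min = 5.173379 / 1.064711 = 4.86


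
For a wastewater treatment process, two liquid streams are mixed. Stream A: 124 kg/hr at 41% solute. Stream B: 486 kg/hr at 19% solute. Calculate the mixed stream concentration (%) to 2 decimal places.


Mass balance on solute: F1*x1 + F2*x2 = F3*x3
F3 = F1 + F2 = 124 + 486 = 610 kg/hr
x3 = (F1*x1 + F2*x2)/F3
x3 = (124*0.41 + 486*0.19) / 610
x3 = 23.47%


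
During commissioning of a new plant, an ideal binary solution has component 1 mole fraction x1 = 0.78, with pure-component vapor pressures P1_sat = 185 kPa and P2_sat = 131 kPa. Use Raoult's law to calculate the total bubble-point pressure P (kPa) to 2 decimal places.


P = x1*P1_sat + x2*P2_sat
x2 = 1 - x1 = 1 - 0.78 = 0.22
P = 0.78*185 + 0.22*131
P = 144.3 + 28.82
P = 173.12 kPa


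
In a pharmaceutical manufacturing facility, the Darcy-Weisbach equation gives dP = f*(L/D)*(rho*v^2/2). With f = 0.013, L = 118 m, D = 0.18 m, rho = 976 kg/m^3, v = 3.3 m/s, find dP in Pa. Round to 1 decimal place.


dP = f * (L/D) * (rho*v^2/2)
dP = 0.013 * (118/0.18) * (976*3.3^2/2)
L/D = 655.55555556
rho*v^2/2 = 976*10.89/2 = 5314.32
dP = 0.013 * 655.55555556 * 5314.32
dP = 45289.8 Pa


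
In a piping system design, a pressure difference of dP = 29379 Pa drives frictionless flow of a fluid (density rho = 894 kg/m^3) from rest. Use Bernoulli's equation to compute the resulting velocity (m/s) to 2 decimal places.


v = sqrt(2*dP/rho)
v = sqrt(2*29379/894)
v = sqrt(65.724832)
v = 8.11 m/s


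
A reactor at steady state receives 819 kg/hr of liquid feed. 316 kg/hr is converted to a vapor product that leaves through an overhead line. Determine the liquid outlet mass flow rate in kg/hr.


Steady-state mass balance on the main outlet: F_out = F_in - F_removed
F_out = 819 - 316
F_out = 503 kg/hr


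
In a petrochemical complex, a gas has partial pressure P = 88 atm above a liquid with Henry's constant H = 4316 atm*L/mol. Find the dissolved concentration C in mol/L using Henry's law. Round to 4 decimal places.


C = P / H
C = 88 / 4316
C = 0.0204 mol/L


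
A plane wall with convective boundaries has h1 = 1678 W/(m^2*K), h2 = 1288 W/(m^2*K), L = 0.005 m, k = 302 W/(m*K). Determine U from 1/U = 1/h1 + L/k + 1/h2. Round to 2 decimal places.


1/U = 1/h1 + L/k + 1/h2
1/U = 1/1678 + 0.005/302 + 1/1288
1/U = 0.0005959476 + 1.65563e-05 + 0.0007763975
1/U = 0.0013889014
U = 719.99 W/(m^2*K)


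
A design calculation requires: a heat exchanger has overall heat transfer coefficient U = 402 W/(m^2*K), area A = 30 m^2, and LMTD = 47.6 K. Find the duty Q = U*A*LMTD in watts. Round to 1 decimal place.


Q = U * A * LMTD
Q = 402 * 30 * 47.6
Q = 574056.0 W


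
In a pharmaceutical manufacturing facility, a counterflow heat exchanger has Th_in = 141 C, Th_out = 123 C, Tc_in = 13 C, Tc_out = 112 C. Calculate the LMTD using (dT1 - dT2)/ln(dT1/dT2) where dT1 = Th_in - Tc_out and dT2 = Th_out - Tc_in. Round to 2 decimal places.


dT1 = Th_in - Tc_out = 141 - 112 = 29
dT2 = Th_out - Tc_in = 123 - 13 = 110
LMTD = (dT1 - dT2) / ln(dT1/dT2)
LMTD = (29 - 110) / ln(29/110)
LMTD = 60.76 K


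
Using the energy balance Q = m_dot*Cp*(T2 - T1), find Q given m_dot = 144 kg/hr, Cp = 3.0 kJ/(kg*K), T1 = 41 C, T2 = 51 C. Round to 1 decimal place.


Q = m_dot * Cp * (T2 - T1)
Q = 144 * 3.0 * (51 - 41)
Q = 144 * 3.0 * 10
Q = 4320.0 kJ/hr


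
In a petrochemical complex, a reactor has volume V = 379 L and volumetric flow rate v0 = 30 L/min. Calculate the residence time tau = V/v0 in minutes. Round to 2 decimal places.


tau = V / v0
tau = 379 / 30
tau = 12.63 min


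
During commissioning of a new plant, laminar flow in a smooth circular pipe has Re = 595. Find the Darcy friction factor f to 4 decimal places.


f = 64 / Re
f = 64 / 595
f = 0.1076


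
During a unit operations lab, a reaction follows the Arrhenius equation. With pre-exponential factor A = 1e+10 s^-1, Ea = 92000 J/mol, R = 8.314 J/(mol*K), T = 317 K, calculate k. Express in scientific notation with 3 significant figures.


k = A * exp(-Ea/(R*T))
k = 1e+10 * exp(-92000 / (8.314 * 317))
k = 1e+10 * exp(-34.907484)
k = 6.92e-06


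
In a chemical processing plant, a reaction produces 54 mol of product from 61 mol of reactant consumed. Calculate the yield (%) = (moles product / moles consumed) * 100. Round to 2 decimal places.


Yield = (moles product / moles consumed) * 100%
Yield = (54 / 61) * 100
Yield = 0.8852 * 100
Yield = 88.52%


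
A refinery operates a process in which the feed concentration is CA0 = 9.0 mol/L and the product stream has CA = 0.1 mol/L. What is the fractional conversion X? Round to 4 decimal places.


X = (CA0 - CA) / CA0
X = (9.0 - 0.1) / 9.0
X = 8.9 / 9.0
X = 0.9889


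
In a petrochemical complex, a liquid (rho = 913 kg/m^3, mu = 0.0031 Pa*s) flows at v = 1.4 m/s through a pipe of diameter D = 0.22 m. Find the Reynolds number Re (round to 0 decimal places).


Re = rho * v * D / mu
Re = 913 * 1.4 * 0.22 / 0.0031
Re = 281.204 / 0.0031
Re = 90711


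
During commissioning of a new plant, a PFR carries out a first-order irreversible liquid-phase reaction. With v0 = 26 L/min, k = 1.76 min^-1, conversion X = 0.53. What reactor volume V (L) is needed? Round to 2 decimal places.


V = (v0/k) * ln(1/(1-X))
V = (26/1.76) * ln(1/(1-0.53))
V = 14.772727 * ln(2.12766)
V = 14.772727 * 0.755023
V = 11.15 L


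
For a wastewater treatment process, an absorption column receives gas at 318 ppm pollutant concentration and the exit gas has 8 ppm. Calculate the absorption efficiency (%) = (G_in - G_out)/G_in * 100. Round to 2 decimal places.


Efficiency = (G_in - G_out) / G_in * 100%
Efficiency = (318 - 8) / 318 * 100
Efficiency = 310 / 318 * 100
Efficiency = 97.48%


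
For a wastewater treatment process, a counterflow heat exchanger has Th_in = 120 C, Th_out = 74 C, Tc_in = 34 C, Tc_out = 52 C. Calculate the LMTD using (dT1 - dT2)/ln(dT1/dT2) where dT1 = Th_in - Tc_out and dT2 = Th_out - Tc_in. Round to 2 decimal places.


dT1 = Th_in - Tc_out = 120 - 52 = 68
dT2 = Th_out - Tc_in = 74 - 34 = 40
LMTD = (dT1 - dT2) / ln(dT1/dT2)
LMTD = (68 - 40) / ln(68/40)
LMTD = 52.77 K


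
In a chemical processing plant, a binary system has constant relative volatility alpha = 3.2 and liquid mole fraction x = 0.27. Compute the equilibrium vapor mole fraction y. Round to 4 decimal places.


y = alpha*x / (1 + (alpha-1)*x)
y = 3.2*0.27 / (1 + (3.2-1)*0.27)
y = 0.864 / (1 + 0.594)
y = 0.864 / 1.594
y = 0.5420


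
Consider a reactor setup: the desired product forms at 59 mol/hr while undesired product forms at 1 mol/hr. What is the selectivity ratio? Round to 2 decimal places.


S = desired product rate / undesired product rate
S = 59 / 1
S = 59.00


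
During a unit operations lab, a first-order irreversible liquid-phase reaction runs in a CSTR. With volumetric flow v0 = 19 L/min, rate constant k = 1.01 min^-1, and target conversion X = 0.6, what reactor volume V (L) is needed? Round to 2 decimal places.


V = v0 * X / (k * (1 - X))
V = 19 * 0.6 / (1.01 * (1 - 0.6))
V = 11.4 / (1.01 * 0.4)
V = 11.4 / 0.404
V = 28.22 L


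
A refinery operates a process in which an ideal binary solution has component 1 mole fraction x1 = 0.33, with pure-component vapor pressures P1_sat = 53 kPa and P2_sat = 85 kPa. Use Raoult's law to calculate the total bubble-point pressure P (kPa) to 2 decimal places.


P = x1*P1_sat + x2*P2_sat
x2 = 1 - x1 = 1 - 0.33 = 0.67
P = 0.33*53 + 0.67*85
P = 17.49 + 56.95
P = 74.44 kPa


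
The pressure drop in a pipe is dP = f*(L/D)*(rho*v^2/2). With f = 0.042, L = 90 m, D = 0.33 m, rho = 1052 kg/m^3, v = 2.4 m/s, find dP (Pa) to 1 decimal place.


dP = f * (L/D) * (rho*v^2/2)
dP = 0.042 * (90/0.33) * (1052*2.4^2/2)
L/D = 272.72727273
rho*v^2/2 = 1052*5.76/2 = 3029.76
dP = 0.042 * 272.72727273 * 3029.76
dP = 34704.5 Pa


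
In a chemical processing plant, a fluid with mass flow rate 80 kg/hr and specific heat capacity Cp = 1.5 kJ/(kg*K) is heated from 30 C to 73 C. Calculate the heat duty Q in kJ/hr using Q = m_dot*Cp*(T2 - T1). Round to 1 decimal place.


Q = m_dot * Cp * (T2 - T1)
Q = 80 * 1.5 * (73 - 30)
Q = 80 * 1.5 * 43
Q = 5160.0 kJ/hr


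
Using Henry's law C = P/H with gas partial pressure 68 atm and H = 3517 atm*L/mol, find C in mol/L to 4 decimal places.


C = P / H
C = 68 / 3517
C = 0.0193 mol/L


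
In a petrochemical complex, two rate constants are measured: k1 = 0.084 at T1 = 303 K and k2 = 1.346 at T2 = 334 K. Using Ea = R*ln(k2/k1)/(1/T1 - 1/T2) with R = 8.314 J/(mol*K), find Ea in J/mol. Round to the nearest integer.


Ea = R * ln(k2/k1) / (1/T1 - 1/T2)
ln(k2/k1) = ln(1.346/0.084) = 2.7740757
1/T1 - 1/T2 = 1/303 - 1/334 = 0.000306318057
Ea = 8.314 * 2.7740757 / 0.000306318057
Ea = 75293 J/mol


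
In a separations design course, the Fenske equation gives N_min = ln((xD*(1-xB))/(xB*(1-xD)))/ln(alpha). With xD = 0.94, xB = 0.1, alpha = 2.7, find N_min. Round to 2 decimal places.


N_min = ln((xD*(1-xB))/(xB*(1-xD))) / ln(alpha)
Numerator inside ln: 0.846 / 0.006 = 141.0
ln(141.0) = 4.94876
ln(alpha) = ln(2.7) = 0.993252
N_min = 4.94876 / 0.993252 = 4.98


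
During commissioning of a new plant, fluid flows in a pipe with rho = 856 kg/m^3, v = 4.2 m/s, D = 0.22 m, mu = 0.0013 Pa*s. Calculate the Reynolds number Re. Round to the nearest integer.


Re = rho * v * D / mu
Re = 856 * 4.2 * 0.22 / 0.0013
Re = 790.944 / 0.0013
Re = 608418


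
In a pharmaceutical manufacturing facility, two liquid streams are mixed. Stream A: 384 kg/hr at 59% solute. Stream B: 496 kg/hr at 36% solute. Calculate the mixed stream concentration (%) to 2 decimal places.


Mass balance on solute: F1*x1 + F2*x2 = F3*x3
F3 = F1 + F2 = 384 + 496 = 880 kg/hr
x3 = (F1*x1 + F2*x2)/F3
x3 = (384*0.59 + 496*0.36) / 880
x3 = 46.04%


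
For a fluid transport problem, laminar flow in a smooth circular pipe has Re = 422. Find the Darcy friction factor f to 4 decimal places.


f = 64 / Re
f = 64 / 422
f = 0.1517


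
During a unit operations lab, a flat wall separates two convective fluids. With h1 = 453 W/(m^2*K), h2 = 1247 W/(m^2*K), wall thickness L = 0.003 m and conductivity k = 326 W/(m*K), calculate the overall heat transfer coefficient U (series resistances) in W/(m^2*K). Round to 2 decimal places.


1/U = 1/h1 + L/k + 1/h2
1/U = 1/453 + 0.003/326 + 1/1247
1/U = 0.0022075055 + 9.2025e-06 + 0.0008019246
1/U = 0.0030186326
U = 331.28 W/(m^2*K)


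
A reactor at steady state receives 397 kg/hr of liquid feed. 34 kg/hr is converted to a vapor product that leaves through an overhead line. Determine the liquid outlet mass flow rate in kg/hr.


Steady-state mass balance on the main outlet: F_out = F_in - F_removed
F_out = 397 - 34
F_out = 363 kg/hr


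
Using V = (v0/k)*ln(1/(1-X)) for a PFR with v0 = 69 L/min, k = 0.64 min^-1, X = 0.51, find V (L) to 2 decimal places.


V = (v0/k) * ln(1/(1-X))
V = (69/0.64) * ln(1/(1-0.51))
V = 107.8125 * ln(2.040816)
V = 107.8125 * 0.71335
V = 76.91 L


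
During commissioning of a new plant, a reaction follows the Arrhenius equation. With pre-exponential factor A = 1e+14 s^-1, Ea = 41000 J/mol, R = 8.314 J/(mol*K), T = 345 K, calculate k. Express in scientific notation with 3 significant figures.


k = A * exp(-Ea/(R*T))
k = 1e+14 * exp(-41000 / (8.314 * 345))
k = 1e+14 * exp(-14.294032)
k = 6.20e+07


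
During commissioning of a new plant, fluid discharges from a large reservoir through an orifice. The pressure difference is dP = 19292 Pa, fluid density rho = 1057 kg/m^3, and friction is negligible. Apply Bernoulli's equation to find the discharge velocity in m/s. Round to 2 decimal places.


v = sqrt(2*dP/rho)
v = sqrt(2*19292/1057)
v = sqrt(36.503311)
v = 6.04 m/s


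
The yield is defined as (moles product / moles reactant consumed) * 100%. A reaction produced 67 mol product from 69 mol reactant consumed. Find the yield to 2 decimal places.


Yield = (moles product / moles consumed) * 100%
Yield = (67 / 69) * 100
Yield = 0.971 * 100
Yield = 97.10%


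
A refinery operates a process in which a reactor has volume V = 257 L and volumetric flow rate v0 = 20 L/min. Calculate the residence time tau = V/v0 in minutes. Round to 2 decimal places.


tau = V / v0
tau = 257 / 20
tau = 12.85 min


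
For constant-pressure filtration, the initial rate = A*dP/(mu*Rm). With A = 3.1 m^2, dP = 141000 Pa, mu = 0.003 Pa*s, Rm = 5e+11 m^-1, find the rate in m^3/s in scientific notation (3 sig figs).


rate = A * dP / (mu * Rm)
rate = 3.1 * 141000 / (0.003 * 5e+11)
rate = 437100.0 / 1.500e+09
rate = 2.91e-04 m^3/s


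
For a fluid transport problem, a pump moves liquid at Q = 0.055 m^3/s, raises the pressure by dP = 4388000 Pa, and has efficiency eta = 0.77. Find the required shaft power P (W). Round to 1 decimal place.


P = Q * dP / eta
P = 0.055 * 4388000 / 0.77
P = 241340.0 / 0.77
P = 313428.6 W


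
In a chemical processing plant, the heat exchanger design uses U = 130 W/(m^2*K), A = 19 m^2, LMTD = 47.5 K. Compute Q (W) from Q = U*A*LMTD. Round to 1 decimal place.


Q = U * A * LMTD
Q = 130 * 19 * 47.5
Q = 117325.0 W


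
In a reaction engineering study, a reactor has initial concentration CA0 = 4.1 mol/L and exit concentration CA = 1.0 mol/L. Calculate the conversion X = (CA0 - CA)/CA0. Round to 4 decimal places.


X = (CA0 - CA) / CA0
X = (4.1 - 1.0) / 4.1
X = 3.1 / 4.1
X = 0.7561


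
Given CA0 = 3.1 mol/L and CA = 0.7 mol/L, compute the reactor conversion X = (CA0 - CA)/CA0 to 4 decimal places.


X = (CA0 - CA) / CA0
X = (3.1 - 0.7) / 3.1
X = 2.4 / 3.1
X = 0.7742


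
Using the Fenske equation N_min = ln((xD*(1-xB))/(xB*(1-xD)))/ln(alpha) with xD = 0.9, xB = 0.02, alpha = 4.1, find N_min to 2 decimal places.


N_min = ln((xD*(1-xB))/(xB*(1-xD))) / ln(alpha)
Numerator inside ln: 0.882 / 0.002 = 441.0
ln(441.0) = 6.089045
ln(alpha) = ln(4.1) = 1.410987
N_min = 6.089045 / 1.410987 = 4.32


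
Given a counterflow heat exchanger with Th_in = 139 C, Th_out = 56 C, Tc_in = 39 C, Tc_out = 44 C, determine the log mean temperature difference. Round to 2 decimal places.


dT1 = Th_in - Tc_out = 139 - 44 = 95
dT2 = Th_out - Tc_in = 56 - 39 = 17
LMTD = (dT1 - dT2) / ln(dT1/dT2)
LMTD = (95 - 17) / ln(95/17)
LMTD = 45.33 K


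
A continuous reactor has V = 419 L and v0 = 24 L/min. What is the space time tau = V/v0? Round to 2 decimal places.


tau = V / v0
tau = 419 / 24
tau = 17.46 min


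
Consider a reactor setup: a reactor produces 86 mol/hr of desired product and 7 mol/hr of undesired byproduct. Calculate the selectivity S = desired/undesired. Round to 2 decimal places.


S = desired product rate / undesired product rate
S = 86 / 7
S = 12.29


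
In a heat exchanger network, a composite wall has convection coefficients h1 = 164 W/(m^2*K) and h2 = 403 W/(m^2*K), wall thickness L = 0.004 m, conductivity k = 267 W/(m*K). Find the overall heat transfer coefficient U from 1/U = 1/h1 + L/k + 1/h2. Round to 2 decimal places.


1/U = 1/h1 + L/k + 1/h2
1/U = 1/164 + 0.004/267 + 1/403
1/U = 0.006097561 + 1.49813e-05 + 0.0024813896
1/U = 0.0085939319
U = 116.36 W/(m^2*K)


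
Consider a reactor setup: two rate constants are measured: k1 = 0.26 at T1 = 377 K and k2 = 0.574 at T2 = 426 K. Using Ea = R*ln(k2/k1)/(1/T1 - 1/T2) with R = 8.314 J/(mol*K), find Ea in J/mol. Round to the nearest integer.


Ea = R * ln(k2/k1) / (1/T1 - 1/T2)
ln(k2/k1) = ln(0.574/0.26) = 0.7919478
1/T1 - 1/T2 = 1/377 - 1/426 = 0.000305102054
Ea = 8.314 * 0.7919478 / 0.000305102054
Ea = 21580 J/mol


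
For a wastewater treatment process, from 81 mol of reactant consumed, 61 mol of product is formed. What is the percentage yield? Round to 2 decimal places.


Yield = (moles product / moles consumed) * 100%
Yield = (61 / 81) * 100
Yield = 0.7531 * 100
Yield = 75.31%


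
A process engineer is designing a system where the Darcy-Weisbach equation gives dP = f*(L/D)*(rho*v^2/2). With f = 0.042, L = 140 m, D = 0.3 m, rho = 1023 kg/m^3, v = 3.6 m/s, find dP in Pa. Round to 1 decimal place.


dP = f * (L/D) * (rho*v^2/2)
dP = 0.042 * (140/0.3) * (1023*3.6^2/2)
L/D = 466.66666667
rho*v^2/2 = 1023*12.96/2 = 6629.04
dP = 0.042 * 466.66666667 * 6629.04
dP = 129929.2 Pa


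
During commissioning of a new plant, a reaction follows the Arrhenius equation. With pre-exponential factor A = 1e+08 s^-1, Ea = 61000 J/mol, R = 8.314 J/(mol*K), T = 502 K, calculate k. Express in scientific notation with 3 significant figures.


k = A * exp(-Ea/(R*T))
k = 1e+08 * exp(-61000 / (8.314 * 502))
k = 1e+08 * exp(-14.615581)
k = 4.49e+01


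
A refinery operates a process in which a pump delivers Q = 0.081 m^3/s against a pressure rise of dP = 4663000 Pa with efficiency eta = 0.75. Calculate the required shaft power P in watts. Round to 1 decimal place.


P = Q * dP / eta
P = 0.081 * 4663000 / 0.75
P = 377703.0 / 0.75
P = 503604.0 W


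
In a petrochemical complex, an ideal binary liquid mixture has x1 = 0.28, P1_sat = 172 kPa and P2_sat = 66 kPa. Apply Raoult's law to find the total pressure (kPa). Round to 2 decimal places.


P = x1*P1_sat + x2*P2_sat
x2 = 1 - x1 = 1 - 0.28 = 0.72
P = 0.28*172 + 0.72*66
P = 48.16 + 47.52
P = 95.68 kPa


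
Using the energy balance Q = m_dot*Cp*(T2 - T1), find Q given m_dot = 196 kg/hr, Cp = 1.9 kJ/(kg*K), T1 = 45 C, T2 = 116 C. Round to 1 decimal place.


Q = m_dot * Cp * (T2 - T1)
Q = 196 * 1.9 * (116 - 45)
Q = 196 * 1.9 * 71
Q = 26440.4 kJ/hr


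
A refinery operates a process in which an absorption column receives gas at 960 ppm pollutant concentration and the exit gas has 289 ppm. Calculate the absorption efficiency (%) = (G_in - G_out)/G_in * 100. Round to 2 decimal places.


Efficiency = (G_in - G_out) / G_in * 100%
Efficiency = (960 - 289) / 960 * 100
Efficiency = 671 / 960 * 100
Efficiency = 69.90%


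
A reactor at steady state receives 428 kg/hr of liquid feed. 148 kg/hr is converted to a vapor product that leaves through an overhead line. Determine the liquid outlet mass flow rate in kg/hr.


Steady-state mass balance on the main outlet: F_out = F_in - F_removed
F_out = 428 - 148
F_out = 280 kg/hr


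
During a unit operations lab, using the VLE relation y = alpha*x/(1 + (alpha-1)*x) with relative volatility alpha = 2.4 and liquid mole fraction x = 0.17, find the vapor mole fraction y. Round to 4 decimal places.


y = alpha*x / (1 + (alpha-1)*x)
y = 2.4*0.17 / (1 + (2.4-1)*0.17)
y = 0.408 / (1 + 0.238)
y = 0.408 / 1.238
y = 0.3296


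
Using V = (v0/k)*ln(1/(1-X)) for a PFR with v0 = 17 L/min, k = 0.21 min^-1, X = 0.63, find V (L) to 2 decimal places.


V = (v0/k) * ln(1/(1-X))
V = (17/0.21) * ln(1/(1-0.63))
V = 80.952381 * ln(2.702703)
V = 80.952381 * 0.994252
V = 80.49 L


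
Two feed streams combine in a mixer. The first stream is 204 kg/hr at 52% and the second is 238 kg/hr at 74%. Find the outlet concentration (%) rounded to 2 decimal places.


Mass balance on solute: F1*x1 + F2*x2 = F3*x3
F3 = F1 + F2 = 204 + 238 = 442 kg/hr
x3 = (F1*x1 + F2*x2)/F3
x3 = (204*0.52 + 238*0.74) / 442
x3 = 63.85%


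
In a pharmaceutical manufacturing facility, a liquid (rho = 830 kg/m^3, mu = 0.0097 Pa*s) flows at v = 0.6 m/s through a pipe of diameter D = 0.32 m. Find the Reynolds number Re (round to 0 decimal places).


Re = rho * v * D / mu
Re = 830 * 0.6 * 0.32 / 0.0097
Re = 159.36 / 0.0097
Re = 16429


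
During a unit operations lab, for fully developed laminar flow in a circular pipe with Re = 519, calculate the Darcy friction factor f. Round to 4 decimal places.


f = 64 / Re
f = 64 / 519
f = 0.1233


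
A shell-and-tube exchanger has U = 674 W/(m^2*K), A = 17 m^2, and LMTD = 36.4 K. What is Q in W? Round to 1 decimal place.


Q = U * A * LMTD
Q = 674 * 17 * 36.4
Q = 417071.2 W


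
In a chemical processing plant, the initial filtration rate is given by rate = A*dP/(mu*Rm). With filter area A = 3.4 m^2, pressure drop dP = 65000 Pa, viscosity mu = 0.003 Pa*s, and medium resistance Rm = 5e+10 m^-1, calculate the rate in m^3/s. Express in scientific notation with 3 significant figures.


rate = A * dP / (mu * Rm)
rate = 3.4 * 65000 / (0.003 * 5e+10)
rate = 221000.0 / 1.500e+08
rate = 1.47e-03 m^3/s


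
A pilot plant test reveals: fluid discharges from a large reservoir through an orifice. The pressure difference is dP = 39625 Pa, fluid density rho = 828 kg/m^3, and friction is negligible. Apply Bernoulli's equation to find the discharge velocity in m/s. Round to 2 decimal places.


v = sqrt(2*dP/rho)
v = sqrt(2*39625/828)
v = sqrt(95.71256)
v = 9.78 m/s


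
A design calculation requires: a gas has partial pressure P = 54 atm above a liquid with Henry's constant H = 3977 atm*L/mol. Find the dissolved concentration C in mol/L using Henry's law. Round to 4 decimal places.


C = P / H
C = 54 / 3977
C = 0.0136 mol/L


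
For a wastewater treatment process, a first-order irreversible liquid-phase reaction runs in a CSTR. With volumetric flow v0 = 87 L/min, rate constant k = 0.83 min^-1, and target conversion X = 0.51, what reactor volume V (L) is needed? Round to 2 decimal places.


V = v0 * X / (k * (1 - X))
V = 87 * 0.51 / (0.83 * (1 - 0.51))
V = 44.37 / (0.83 * 0.49)
V = 44.37 / 0.4067
V = 109.10 L


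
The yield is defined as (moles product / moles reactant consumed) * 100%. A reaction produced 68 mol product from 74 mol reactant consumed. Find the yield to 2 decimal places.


Yield = (moles product / moles consumed) * 100%
Yield = (68 / 74) * 100
Yield = 0.9189 * 100
Yield = 91.89%


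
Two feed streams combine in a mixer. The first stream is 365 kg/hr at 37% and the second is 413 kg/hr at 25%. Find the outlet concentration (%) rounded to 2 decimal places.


Mass balance on solute: F1*x1 + F2*x2 = F3*x3
F3 = F1 + F2 = 365 + 413 = 778 kg/hr
x3 = (F1*x1 + F2*x2)/F3
x3 = (365*0.37 + 413*0.25) / 778
x3 = 30.63%


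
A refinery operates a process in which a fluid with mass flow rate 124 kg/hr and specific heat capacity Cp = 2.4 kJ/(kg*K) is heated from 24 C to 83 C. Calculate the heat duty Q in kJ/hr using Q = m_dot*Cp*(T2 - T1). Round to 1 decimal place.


Q = m_dot * Cp * (T2 - T1)
Q = 124 * 2.4 * (83 - 24)
Q = 124 * 2.4 * 59
Q = 17558.4 kJ/hr


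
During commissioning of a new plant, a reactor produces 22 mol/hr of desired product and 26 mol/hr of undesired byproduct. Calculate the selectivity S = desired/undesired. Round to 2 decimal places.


S = desired product rate / undesired product rate
S = 22 / 26
S = 0.85


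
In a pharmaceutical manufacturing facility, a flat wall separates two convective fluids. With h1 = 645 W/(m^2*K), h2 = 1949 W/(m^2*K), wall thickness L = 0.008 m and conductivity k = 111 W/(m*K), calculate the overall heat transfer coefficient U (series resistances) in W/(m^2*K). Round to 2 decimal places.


1/U = 1/h1 + L/k + 1/h2
1/U = 1/645 + 0.008/111 + 1/1949
1/U = 0.0015503876 + 7.20721e-05 + 0.0005130836
1/U = 0.0021355433
U = 468.26 W/(m^2*K)


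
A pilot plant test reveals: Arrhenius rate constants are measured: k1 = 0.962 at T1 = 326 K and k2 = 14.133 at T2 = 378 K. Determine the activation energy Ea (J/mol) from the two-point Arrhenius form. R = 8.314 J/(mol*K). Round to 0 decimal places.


Ea = R * ln(k2/k1) / (1/T1 - 1/T2)
ln(k2/k1) = ln(14.133/0.962) = 2.6872533
1/T1 - 1/T2 = 1/326 - 1/378 = 0.000421982017
Ea = 8.314 * 2.6872533 / 0.000421982017
Ea = 52945 J/mol


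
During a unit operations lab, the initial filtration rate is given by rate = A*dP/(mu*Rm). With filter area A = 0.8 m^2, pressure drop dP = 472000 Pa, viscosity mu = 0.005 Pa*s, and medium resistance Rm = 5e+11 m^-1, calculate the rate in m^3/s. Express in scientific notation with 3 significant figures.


rate = A * dP / (mu * Rm)
rate = 0.8 * 472000 / (0.005 * 5e+11)
rate = 377600.0 / 2.500e+09
rate = 1.51e-04 m^3/s


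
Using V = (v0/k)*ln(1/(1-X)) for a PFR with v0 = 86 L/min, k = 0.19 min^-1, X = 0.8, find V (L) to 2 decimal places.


V = (v0/k) * ln(1/(1-X))
V = (86/0.19) * ln(1/(1-0.8))
V = 452.631579 * ln(5.0)
V = 452.631579 * 1.609438
V = 728.48 L


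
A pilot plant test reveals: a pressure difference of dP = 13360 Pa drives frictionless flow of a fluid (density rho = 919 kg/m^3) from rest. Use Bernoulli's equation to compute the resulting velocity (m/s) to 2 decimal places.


v = sqrt(2*dP/rho)
v = sqrt(2*13360/919)
v = sqrt(29.075082)
v = 5.39 m/s


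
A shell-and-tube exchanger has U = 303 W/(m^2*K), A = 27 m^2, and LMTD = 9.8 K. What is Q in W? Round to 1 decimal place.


Q = U * A * LMTD
Q = 303 * 27 * 9.8
Q = 80173.8 W


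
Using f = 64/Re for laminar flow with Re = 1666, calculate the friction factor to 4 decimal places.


f = 64 / Re
f = 64 / 1666
f = 0.0384


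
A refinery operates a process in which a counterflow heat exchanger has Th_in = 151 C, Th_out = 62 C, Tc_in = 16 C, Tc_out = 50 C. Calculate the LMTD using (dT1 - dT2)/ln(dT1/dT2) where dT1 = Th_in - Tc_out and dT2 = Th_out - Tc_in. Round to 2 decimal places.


dT1 = Th_in - Tc_out = 151 - 50 = 101
dT2 = Th_out - Tc_in = 62 - 16 = 46
LMTD = (dT1 - dT2) / ln(dT1/dT2)
LMTD = (101 - 46) / ln(101/46)
LMTD = 69.93 K


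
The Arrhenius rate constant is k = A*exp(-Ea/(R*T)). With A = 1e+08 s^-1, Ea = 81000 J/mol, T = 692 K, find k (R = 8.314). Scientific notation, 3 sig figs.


k = A * exp(-Ea/(R*T))
k = 1e+08 * exp(-81000 / (8.314 * 692))
k = 1e+08 * exp(-14.078906)
k = 7.68e+01


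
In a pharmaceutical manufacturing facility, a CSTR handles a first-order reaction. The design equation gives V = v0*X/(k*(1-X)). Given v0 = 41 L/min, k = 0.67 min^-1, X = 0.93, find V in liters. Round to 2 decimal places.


V = v0 * X / (k * (1 - X))
V = 41 * 0.93 / (0.67 * (1 - 0.93))
V = 38.13 / (0.67 * 0.07)
V = 38.13 / 0.0469
V = 813.01 L


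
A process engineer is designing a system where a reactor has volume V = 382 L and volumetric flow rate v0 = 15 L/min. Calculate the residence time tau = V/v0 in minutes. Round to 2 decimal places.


tau = V / v0
tau = 382 / 15
tau = 25.47 min


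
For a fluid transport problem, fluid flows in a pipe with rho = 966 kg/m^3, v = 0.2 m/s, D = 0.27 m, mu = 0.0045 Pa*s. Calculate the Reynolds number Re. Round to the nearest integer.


Re = rho * v * D / mu
Re = 966 * 0.2 * 0.27 / 0.0045
Re = 52.164 / 0.0045
Re = 11592


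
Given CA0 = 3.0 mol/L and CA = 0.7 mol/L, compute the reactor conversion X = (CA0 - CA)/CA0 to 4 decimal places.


X = (CA0 - CA) / CA0
X = (3.0 - 0.7) / 3.0
X = 2.3 / 3.0
X = 0.7667


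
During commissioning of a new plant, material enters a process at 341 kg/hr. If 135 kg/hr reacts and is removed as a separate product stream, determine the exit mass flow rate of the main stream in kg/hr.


Steady-state mass balance on the main outlet: F_out = F_in - F_removed
F_out = 341 - 135
F_out = 206 kg/hr


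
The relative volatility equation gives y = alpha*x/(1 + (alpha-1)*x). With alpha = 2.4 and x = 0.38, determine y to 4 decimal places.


y = alpha*x / (1 + (alpha-1)*x)
y = 2.4*0.38 / (1 + (2.4-1)*0.38)
y = 0.912 / (1 + 0.532)
y = 0.912 / 1.532
y = 0.5953


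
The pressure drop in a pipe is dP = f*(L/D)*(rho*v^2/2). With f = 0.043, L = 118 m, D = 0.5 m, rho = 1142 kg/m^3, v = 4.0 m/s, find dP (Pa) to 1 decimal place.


dP = f * (L/D) * (rho*v^2/2)
dP = 0.043 * (118/0.5) * (1142*4.0^2/2)
L/D = 236.0
rho*v^2/2 = 1142*16.0/2 = 9136.0
dP = 0.043 * 236.0 * 9136.0
dP = 92712.1 Pa


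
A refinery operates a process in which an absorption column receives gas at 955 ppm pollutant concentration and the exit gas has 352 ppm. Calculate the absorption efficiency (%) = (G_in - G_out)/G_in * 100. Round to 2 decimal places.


Efficiency = (G_in - G_out) / G_in * 100%
Efficiency = (955 - 352) / 955 * 100
Efficiency = 603 / 955 * 100
Efficiency = 63.14%


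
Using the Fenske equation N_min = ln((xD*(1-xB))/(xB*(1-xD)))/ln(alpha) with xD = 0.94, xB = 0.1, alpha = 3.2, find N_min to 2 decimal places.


N_min = ln((xD*(1-xB))/(xB*(1-xD))) / ln(alpha)
Numerator inside ln: 0.846 / 0.006 = 141.0
ln(141.0) = 4.94876
ln(alpha) = ln(3.2) = 1.163151
N_min = 4.94876 / 1.163151 = 4.25


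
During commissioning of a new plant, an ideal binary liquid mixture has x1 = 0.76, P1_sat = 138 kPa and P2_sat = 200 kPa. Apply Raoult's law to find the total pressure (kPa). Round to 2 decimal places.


P = x1*P1_sat + x2*P2_sat
x2 = 1 - x1 = 1 - 0.76 = 0.24
P = 0.76*138 + 0.24*200
P = 104.88 + 48.0
P = 152.88 kPa


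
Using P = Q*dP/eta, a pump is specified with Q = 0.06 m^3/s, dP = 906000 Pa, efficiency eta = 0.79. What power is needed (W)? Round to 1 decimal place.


P = Q * dP / eta
P = 0.06 * 906000 / 0.79
P = 54360.0 / 0.79
P = 68810.1 W


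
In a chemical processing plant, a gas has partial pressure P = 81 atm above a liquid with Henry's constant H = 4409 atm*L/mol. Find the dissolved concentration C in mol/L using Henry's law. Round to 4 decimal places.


C = P / H
C = 81 / 4409
C = 0.0184 mol/L


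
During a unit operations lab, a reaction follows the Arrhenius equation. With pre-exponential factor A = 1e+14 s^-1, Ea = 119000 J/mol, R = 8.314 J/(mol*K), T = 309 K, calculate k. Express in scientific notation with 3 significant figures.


k = A * exp(-Ea/(R*T))
k = 1e+14 * exp(-119000 / (8.314 * 309))
k = 1e+14 * exp(-46.321057)
k = 7.64e-07


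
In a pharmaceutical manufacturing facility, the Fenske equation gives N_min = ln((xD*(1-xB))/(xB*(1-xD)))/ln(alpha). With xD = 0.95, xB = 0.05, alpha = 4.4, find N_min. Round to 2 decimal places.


N_min = ln((xD*(1-xB))/(xB*(1-xD))) / ln(alpha)
Numerator inside ln: 0.9025 / 0.0025 = 361.0
ln(361.0) = 5.888878
ln(alpha) = ln(4.4) = 1.481605
N_min = 5.888878 / 1.481605 = 3.97
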